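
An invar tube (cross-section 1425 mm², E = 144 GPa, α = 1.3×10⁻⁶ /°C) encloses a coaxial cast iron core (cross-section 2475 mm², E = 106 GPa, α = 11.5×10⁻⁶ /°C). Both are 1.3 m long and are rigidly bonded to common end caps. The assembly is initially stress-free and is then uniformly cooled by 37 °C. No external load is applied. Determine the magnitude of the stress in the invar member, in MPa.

Both members must finish at the same length. With the larger α, the cast iron tends to over-contract; the plates restrain it, putting the cast iron in tension and the invar in compression. With no external load the two internal forces are equal and opposite, magnitude P.
Compatibility of the two members (thermal + elastic change equal): (α₁ − α₂)ΔT = P·[1/(A₁E₁) + 1/(A₂E₂)].
|α₁ − α₂|·ΔT = 10.2×10⁻⁶ × 37 = 0.0003774.
1/(A₁E₁) + 1/(A₂E₂) = 1/(1425×144×10³) + 1/(2475×106×10³) = 8.685×10⁻⁹ N⁻¹.
So P = 0.0003774 / 8.685×10⁻⁹ = 43.45 kN.
σ_{invar} = P/A₁ = 43450/1425 = 30.49 MPa, compressive.

σ ≈ 30.5 MPa (compressive)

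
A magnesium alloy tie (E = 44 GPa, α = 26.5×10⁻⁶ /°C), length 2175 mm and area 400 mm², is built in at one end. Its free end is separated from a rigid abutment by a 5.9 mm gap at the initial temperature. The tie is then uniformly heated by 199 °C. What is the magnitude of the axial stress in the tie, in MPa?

If the wall were absent the tie would grow by αΔT L = 26.5×10⁻⁶ × 199 × 2175 = 11.47 mm.
This exceeds the 5.9 mm gap, so the wall pushes back. The portion of expansion that must be recovered elastically is δ_free − gap = 11.47 − 5.9 = 5.57 mm.
That suppressed elongation corresponds to σ = E·Δ/L = 44×10³ × 5.57/2175 = 112.7 MPa.

σ ≈ 113 MPa (compressive)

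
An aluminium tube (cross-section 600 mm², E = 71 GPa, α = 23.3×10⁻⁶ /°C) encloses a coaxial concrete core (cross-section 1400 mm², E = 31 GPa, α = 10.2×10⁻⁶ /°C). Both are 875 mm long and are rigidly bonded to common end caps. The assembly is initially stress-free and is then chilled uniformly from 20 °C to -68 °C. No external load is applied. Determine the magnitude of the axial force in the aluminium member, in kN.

P ≈ 24.8 kN (tensile in the aluminium)

Equilibrium of a rigid end plate with no external load gives equal and opposite internal forces ±P in the two members. Since α_{aluminium} > α_{concrete}, cooling drives the aluminium into tension and the concrete into compression.
Equating the net (thermal + elastic) strains gives |α₁ − α₂|·ΔT = P·[1/(A₁E₁) + 1/(A₂E₂)].
|α₁ − α₂|·ΔT = 13.1×10⁻⁶ × 88 = 0.001153.
1/(A₁E₁) + 1/(A₂E₂) = 1/(600×71×10³) + 1/(1400×31×10³) = 4.652×10⁻⁸ N⁻¹.
So P = 0.001153 / 4.652×10⁻⁸ = 24.78 kN.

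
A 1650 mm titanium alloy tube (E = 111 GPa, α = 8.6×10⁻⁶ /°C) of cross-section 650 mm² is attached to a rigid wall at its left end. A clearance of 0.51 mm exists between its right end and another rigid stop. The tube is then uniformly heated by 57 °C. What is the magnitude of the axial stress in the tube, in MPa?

σ ≈ 20.1 MPa (compressive)

Free thermal elongation = αΔT L = 8.6×10⁻⁶ × 57 × 1650 = 0.8088 mm.
The gap closes (δ_free > 0.51 mm) and the wall then resists a further 0.8088 − 0.51 = 0.2988 mm of expansion.
That suppressed elongation corresponds to σ = E·Δ/L = 111×10³ × 0.2988/1650 = 20.1 MPa.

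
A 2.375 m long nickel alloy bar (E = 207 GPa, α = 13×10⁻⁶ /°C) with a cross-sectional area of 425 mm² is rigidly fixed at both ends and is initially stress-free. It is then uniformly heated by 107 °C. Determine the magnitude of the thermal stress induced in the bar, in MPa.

Because both ends are immovable the net strain is zero, and the suppressed thermal strain is αΔT = 13×10⁻⁶ × 107 = 1391×10⁻⁶.
σ = EαΔT = 207×10³ × 13×10⁻⁶ × 107 = 287.9 MPa (compressive; the bar is trying to expand).

σ ≈ 288 MPa (compressive)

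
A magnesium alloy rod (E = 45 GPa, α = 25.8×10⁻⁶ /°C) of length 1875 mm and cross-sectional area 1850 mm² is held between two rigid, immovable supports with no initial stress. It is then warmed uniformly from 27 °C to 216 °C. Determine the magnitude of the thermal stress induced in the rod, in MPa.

σ ≈ 219 MPa (compressive)

With length fixed, the mechanical strain must cancel the thermal strain αΔT = 25.8×10⁻⁶ × 189 = 4876.2×10⁻⁶.
σ = EαΔT = 45×10³ × 25.8×10⁻⁶ × 189 = 219.4 MPa (compressive; the rod is trying to expand).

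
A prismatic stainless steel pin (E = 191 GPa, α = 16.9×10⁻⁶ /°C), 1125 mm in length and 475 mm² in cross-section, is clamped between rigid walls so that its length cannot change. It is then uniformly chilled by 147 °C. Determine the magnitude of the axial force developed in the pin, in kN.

The ends cannot move, so σ = EαΔT = 191×10³ × 16.9×10⁻⁶ × 147 = 474.5 MPa.
Axial force P = σA = 474.5 × 475 = 225400 N = 225.4 kN, tensile.

P ≈ 225 kN (tensile)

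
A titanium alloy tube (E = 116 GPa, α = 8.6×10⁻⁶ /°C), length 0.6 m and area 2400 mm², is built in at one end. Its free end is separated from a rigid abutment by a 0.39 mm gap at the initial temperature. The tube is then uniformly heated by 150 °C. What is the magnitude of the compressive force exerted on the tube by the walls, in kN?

Unrestrained expansion: δ_free = αΔT L = 8.6×10⁻⁶ × 150 × 600 = 0.774 mm.
After closing the 0.39 mm clearance, 0.774 − 0.39 = 0.384 mm of expansion remains to be suppressed by the wall.
That suppressed elongation corresponds to σ = E·Δ/L = 116×10³ × 0.384/600 = 74.24 MPa.
Force on the wall = σA = 74.24 × 2400 mm² = 178.2 kN.

P ≈ 178 kN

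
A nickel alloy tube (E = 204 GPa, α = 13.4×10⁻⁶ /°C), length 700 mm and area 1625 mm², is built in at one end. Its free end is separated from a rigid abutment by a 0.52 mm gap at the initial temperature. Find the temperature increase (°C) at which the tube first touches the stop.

ΔT ≈ 55.4 °C

Contact occurs when the free expansion equals the gap: αΔT L = 0.52 mm.
So ΔT = g/(αL) = 0.52/(13.4×10⁻⁶ × 700) = 55.44 °C.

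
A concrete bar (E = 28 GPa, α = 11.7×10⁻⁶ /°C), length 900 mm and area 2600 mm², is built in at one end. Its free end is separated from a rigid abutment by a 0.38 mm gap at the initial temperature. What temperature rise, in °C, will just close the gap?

ΔT ≈ 36.1 °C

The gap closes when αΔT L = 0.38 mm, since the bar is still unstressed at that instant.
ΔT = 0.38 / (11.7×10⁻⁶ × 900) = 36.09 °C.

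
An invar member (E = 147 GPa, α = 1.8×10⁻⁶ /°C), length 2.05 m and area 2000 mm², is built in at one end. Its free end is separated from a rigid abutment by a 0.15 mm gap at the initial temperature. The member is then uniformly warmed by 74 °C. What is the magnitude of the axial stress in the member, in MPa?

Free thermal elongation = αΔT L = 1.8×10⁻⁶ × 74 × 2050 = 0.2731 mm.
The gap closes (δ_free > 0.15 mm) and the wall then resists a further 0.2731 − 0.15 = 0.1231 mm of expansion.
So σ = E(δ_free − g)/L = 147×10³ × 0.1231/2050 = 8.824 MPa.

σ ≈ 8.82 MPa (compressive)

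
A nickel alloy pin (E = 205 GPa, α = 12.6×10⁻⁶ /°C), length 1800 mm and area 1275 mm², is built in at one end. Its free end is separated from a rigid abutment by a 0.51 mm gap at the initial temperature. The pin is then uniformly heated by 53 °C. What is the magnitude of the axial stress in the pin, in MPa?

σ ≈ 78.8 MPa (compressive)

Free thermal elongation = αΔT L = 12.6×10⁻⁶ × 53 × 1800 = 1.202 mm.
After closing the 0.51 mm clearance, 1.202 − 0.51 = 0.692 mm of expansion remains to be suppressed by the wall.
Compatibility: PL/(AE) = 0.692 mm, so σ = P/A = E × (0.692/1800) = 78.82 MPa.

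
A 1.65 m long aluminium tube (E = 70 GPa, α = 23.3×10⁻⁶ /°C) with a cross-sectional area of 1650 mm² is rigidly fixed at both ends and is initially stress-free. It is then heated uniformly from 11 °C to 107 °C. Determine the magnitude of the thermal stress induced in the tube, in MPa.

σ ≈ 157 MPa (compressive)

Because both ends are immovable the net strain is zero, and the suppressed thermal strain is αΔT = 23.3×10⁻⁶ × 96 = 2236.8×10⁻⁶.
Hence σ = E·αΔT = 70×10³ × 2236.8×10⁻⁶ = 156.6 MPa, compressive.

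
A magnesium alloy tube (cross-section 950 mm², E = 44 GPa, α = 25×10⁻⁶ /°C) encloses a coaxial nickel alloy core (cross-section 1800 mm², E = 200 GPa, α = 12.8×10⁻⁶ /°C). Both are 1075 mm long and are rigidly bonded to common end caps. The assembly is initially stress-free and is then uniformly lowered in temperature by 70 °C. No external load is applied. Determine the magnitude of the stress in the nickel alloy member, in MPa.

Both members must finish at the same length. With the larger α, the magnesium alloy tends to over-contract; the plates restrain it, putting the magnesium alloy in tension and the nickel alloy in compression. With no external load the two internal forces are equal and opposite, magnitude P.
Compatibility of the two members (thermal + elastic change equal): (α₁ − α₂)ΔT = P·[1/(A₁E₁) + 1/(A₂E₂)].
|α₁ − α₂|·ΔT = 12.2×10⁻⁶ × 70 = 0.000854.
1/(A₁E₁) + 1/(A₂E₂) = 1/(950×44×10³) + 1/(1800×200×10³) = 2.67×10⁻⁸ N⁻¹.
So P = 0.000854 / 2.67×10⁻⁸ = 31.98 kN.
σ_{nickel alloy} = P/A₂ = 31980/1800 = 17.77 MPa, compressive.

σ ≈ 17.8 MPa (compressive)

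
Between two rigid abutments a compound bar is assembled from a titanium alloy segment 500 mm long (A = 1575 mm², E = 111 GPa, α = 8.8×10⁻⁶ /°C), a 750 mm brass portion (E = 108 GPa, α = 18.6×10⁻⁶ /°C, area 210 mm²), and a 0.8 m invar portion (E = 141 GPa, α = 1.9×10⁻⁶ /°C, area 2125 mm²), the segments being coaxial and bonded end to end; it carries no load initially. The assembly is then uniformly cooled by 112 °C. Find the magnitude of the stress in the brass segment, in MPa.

Free thermal contraction of the whole bar: Σ αᵢΔT Lᵢ = 8.8×10⁻⁶×112×500 + 18.6×10⁻⁶×112×750 + 1.9×10⁻⁶×112×800 = 2.225 mm.
The rigid supports impose zero overall length change; the single axial force P common to all segments must satisfy P Σ Lᵢ/(AᵢEᵢ) = δ_free.
The series flexibility is Σ Lᵢ/(AᵢEᵢ) = 500/(1575×111×10³) + 750/(210×108×10³) + 800/(2125×141×10³) = 3.86×10⁻⁵ mm/N.
So P = 2.225 / 3.86×10⁻⁵ = 57.66 kN, tensile.
σ_{brass} = P / A = 57660 / 210 = 274.6 MPa.

σ ≈ 275 MPa (tensile)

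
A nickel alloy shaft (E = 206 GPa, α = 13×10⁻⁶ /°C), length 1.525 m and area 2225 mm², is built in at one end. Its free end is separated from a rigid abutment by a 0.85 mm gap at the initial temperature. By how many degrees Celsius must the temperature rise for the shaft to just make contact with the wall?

Contact occurs when the free expansion equals the gap: αΔT L = 0.85 mm.
ΔT = 0.85 / (13×10⁻⁶ × 1525) = 42.88 °C.

ΔT ≈ 42.9 °C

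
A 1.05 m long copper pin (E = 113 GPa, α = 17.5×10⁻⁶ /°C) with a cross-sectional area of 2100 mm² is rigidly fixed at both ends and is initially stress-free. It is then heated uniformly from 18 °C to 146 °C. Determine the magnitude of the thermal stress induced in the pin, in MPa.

Because both ends are immovable the net strain is zero, and the suppressed thermal strain is αΔT = 17.5×10⁻⁶ × 128 = 2240×10⁻⁶.
Hence σ = E·αΔT = 113×10³ × 2240×10⁻⁶ = 253.1 MPa, compressive.

σ ≈ 253 MPa (compressive)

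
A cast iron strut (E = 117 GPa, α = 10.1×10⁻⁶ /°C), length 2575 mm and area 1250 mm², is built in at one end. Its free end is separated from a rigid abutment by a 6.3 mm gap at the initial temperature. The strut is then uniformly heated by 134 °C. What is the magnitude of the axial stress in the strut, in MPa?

If the wall were absent the strut would grow by αΔT L = 10.1×10⁻⁶ × 134 × 2575 = 3.485 mm.
This is smaller than the 6.3 mm clearance, so the strut expands freely without reaching the stop — the stress is zero.

σ ≈ 0 MPa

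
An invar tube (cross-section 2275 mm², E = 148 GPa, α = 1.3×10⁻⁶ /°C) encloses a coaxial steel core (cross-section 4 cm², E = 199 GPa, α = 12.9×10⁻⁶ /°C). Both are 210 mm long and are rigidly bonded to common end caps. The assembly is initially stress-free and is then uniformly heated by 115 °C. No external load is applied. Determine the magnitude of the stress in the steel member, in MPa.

σ ≈ 215 MPa (compressive)

Equilibrium of a rigid end plate with no external load gives equal and opposite internal forces ±P in the two members. Since α_{steel} > α_{invar}, heating drives the steel into compression and the invar into tension.
Equating the net (thermal + elastic) strains gives |α₁ − α₂|·ΔT = P·[1/(A₁E₁) + 1/(A₂E₂)].
|α₁ − α₂|·ΔT = 11.6×10⁻⁶ × 115 = 0.001334.
1/(A₁E₁) + 1/(A₂E₂) = 1/(2275×148×10³) + 1/(400×199×10³) = 1.553×10⁻⁸ N⁻¹.
So P = 0.001334 / 1.553×10⁻⁸ = 85.88 kN.
σ_{steel} = P/A₂ = 85880/400 = 214.7 MPa, compressive.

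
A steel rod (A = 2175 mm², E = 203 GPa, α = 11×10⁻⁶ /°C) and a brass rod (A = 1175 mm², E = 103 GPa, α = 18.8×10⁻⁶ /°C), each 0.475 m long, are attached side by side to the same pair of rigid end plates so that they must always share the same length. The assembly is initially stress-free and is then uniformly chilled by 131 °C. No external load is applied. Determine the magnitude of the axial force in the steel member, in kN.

P ≈ 97.1 kN (compressive in the steel)

Equilibrium of a rigid end plate with no external load gives equal and opposite internal forces ±P in the two members. Since α_{brass} > α_{steel}, cooling drives the brass into tension and the steel into compression.
Equating the net (thermal + elastic) strains gives |α₁ − α₂|·ΔT = P·[1/(A₁E₁) + 1/(A₂E₂)].
|α₁ − α₂|·ΔT = 7.8×10⁻⁶ × 131 = 0.001022.
1/(A₁E₁) + 1/(A₂E₂) = 1/(2175×203×10³) + 1/(1175×103×10³) = 1.053×10⁻⁸ N⁻¹.
P = 0.001022 / 1.053×10⁻⁸ = 97060 N = 97.06 kN.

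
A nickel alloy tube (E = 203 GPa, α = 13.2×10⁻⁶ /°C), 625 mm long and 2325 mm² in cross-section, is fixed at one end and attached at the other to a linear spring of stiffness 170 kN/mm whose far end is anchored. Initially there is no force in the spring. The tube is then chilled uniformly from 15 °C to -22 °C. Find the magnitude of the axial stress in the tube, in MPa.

σ ≈ 18.2 MPa (tensile)

Free thermal contraction: δ_free = αΔT L = 13.2×10⁻⁶ × 37 × 625 = 0.3052 mm.
With a force P in the spring, the elastic change of the tube is PL/(AE) and that of the spring is P/k; compatibility requires their sum to equal δ_free.
P [ L/(AE) + 1/k ] = δ_free → P [ 625/(2325×203×10³) + 1/(170×10³) ] = 0.3052.
P = 0.3052 / 7.207×10⁻⁶ = 42360 N.
σ = P/A = 42360/2325 = 18.22 MPa.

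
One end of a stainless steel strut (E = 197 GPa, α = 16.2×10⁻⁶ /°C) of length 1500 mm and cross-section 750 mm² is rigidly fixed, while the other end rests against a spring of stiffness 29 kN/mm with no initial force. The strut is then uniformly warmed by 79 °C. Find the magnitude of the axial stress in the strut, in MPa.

Free thermal expansion: δ_free = αΔT L = 16.2×10⁻⁶ × 79 × 1500 = 1.92 mm.
Let P be the compressive force at the spring. The strut shortens elastically by PL/(AE) and the spring compresses by P/k; together these equal δ_free.
So P = δ_free / [L/(AE) + 1/k] = 1.92 / [ 1500/(750×197×10³) + 1/(29×10³) ].
P = 1.92 / 4.464×10⁻⁵ = 43010 N.
σ = P/A = 43010/750 = 57.35 MPa.

σ ≈ 57.3 MPa (compressive)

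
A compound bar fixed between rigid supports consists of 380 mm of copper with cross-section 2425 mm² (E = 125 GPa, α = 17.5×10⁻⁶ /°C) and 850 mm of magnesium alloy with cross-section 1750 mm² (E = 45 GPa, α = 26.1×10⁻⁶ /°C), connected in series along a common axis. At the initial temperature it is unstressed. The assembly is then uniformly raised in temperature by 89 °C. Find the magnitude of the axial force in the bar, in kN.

P ≈ 213 kN (compressive)

With the walls removed the bar would change length by δ_free = Σ αᵢΔT Lᵢ = 17.5×10⁻⁶×89×380 + 26.1×10⁻⁶×89×850 = 2.566 mm.
The rigid supports impose zero overall length change; the single axial force P common to all segments must satisfy P Σ Lᵢ/(AᵢEᵢ) = δ_free.
The series flexibility is Σ Lᵢ/(AᵢEᵢ) = 380/(2425×125×10³) + 850/(1750×45×10³) = 1.205×10⁻⁵ mm/N.
P = 2.566 / 1.205×10⁻⁵ = 213000 N = 213 kN, compressive.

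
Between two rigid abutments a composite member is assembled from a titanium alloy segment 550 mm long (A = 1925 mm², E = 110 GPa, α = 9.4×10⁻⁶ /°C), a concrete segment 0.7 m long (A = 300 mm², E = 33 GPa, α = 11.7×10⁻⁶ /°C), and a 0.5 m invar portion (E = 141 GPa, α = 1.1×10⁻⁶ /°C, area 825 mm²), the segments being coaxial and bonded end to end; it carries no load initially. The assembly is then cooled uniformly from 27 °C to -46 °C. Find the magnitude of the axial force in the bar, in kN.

P ≈ 13.1 kN (tensile)

Free thermal contraction of the whole bar: Σ αᵢΔT Lᵢ = 9.4×10⁻⁶×73×550 + 11.7×10⁻⁶×73×700 + 1.1×10⁻⁶×73×500 = 1.015 mm.
The rigid supports impose zero overall length change; the single axial force P common to all segments must satisfy P Σ Lᵢ/(AᵢEᵢ) = δ_free.
The series flexibility is Σ Lᵢ/(AᵢEᵢ) = 550/(1925×110×10³) + 700/(300×33×10³) + 500/(825×141×10³) = 7.76×10⁻⁵ mm/N.
P = 1.015 / 7.76×10⁻⁵ = 13080 N = 13.08 kN, tensile.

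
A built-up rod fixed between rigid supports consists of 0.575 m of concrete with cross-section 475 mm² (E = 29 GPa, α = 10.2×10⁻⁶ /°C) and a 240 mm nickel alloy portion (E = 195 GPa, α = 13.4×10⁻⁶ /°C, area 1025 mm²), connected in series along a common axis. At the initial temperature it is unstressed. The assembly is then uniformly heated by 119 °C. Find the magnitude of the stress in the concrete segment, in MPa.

σ ≈ 53 MPa (compressive)

If the supports were absent, the total length change would be Σ αᵢΔT Lᵢ = 10.2×10⁻⁶×119×575 + 13.4×10⁻⁶×119×240 = 1.081 mm.
The walls prevent any net length change, so an axial force P (same in every segment) develops. Compatibility: P · Σ Lᵢ/(AᵢEᵢ) = δ_free.
Σ Lᵢ/(AᵢEᵢ) = 575/(475×29×10³) + 240/(1025×195×10³) = 4.294×10⁻⁵ mm/N.
So P = 1.081 / 4.294×10⁻⁵ = 25.16 kN, compressive.
σ_{concrete} = P / A = 25160 / 475 = 52.98 MPa.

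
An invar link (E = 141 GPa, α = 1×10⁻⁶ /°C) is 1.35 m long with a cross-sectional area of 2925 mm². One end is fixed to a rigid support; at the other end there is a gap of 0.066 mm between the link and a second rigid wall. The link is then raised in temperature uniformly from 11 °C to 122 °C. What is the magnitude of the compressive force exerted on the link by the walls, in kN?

P ≈ 25.6 kN

Free thermal elongation = αΔT L = 1×10⁻⁶ × 111 × 1350 = 0.1499 mm.
The gap closes (δ_free > 0.066 mm) and the wall then resists a further 0.1499 − 0.066 = 0.08385 mm of expansion.
That suppressed elongation corresponds to σ = E·Δ/L = 141×10³ × 0.08385/1350 = 8.758 MPa.
Force on the wall = σA = 8.758 × 2925 mm² = 25.62 kN.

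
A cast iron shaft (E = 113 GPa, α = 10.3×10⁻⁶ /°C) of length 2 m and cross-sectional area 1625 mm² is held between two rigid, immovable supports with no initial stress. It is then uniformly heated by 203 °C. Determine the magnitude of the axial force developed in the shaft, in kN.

The ends cannot move, so σ = EαΔT = 113×10³ × 10.3×10⁻⁶ × 203 = 236.3 MPa.
P = AEαΔT = 1625 × 113×10³ × 10.3×10⁻⁶ × 203 = 383.9 kN (compressive).

P ≈ 384 kN (compressive)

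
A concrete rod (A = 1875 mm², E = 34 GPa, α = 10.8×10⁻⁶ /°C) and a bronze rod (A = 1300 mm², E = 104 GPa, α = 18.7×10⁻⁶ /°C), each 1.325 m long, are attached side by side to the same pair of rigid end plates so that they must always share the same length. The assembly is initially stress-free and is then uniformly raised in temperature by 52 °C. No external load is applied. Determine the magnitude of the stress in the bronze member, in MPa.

σ ≈ 13.7 MPa (compressive)

Both members must finish at the same length. With the larger α, the bronze tends to over-expand; the plates restrain it, putting the bronze in compression and the concrete in tension. With no external load the two internal forces are equal and opposite, magnitude P.
Setting the final lengths equal and cancelling L: (α₁ − α₂)ΔT = P/(A₁E₁) + P/(A₂E₂).
|α₁ − α₂|·ΔT = 7.9×10⁻⁶ × 52 = 0.0004108.
1/(A₁E₁) + 1/(A₂E₂) = 1/(1875×34×10³) + 1/(1300×104×10³) = 2.308×10⁻⁸ N⁻¹.
So P = 0.0004108 / 2.308×10⁻⁸ = 17.8 kN.
σ_{bronze} = P/A₂ = 17800/1300 = 13.69 MPa, compressive.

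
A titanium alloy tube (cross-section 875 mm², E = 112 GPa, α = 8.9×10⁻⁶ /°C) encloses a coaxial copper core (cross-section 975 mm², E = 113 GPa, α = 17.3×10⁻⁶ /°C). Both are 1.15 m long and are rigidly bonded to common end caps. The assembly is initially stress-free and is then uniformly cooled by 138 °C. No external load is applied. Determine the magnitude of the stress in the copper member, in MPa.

σ ≈ 61.7 MPa (tensile)

Both members must finish at the same length. With the larger α, the copper tends to over-contract; the plates restrain it, putting the copper in tension and the titanium alloy in compression. With no external load the two internal forces are equal and opposite, magnitude P.
Compatibility of the two members (thermal + elastic change equal): (α₁ − α₂)ΔT = P·[1/(A₁E₁) + 1/(A₂E₂)].
|α₁ − α₂|·ΔT = 8.4×10⁻⁶ × 138 = 0.001159.
1/(A₁E₁) + 1/(A₂E₂) = 1/(875×112×10³) + 1/(975×113×10³) = 1.928×10⁻⁸ N⁻¹.
P = 0.001159 / 1.928×10⁻⁸ = 60120 N = 60.12 kN.
σ_{copper} = P/A₂ = 60120/975 = 61.66 MPa, tensile.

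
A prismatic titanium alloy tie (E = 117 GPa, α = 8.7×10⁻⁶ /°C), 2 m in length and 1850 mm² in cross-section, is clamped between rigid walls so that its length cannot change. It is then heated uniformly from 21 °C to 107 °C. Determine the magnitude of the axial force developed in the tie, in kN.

With zero net strain, σ = E·αΔT = 117 GPa × 8.7×10⁻⁶ × 86 = 87.54 MPa.
Then P = σA = 87.54 × 1850 mm² = 161.9 kN, compressive.

P ≈ 162 kN (compressive)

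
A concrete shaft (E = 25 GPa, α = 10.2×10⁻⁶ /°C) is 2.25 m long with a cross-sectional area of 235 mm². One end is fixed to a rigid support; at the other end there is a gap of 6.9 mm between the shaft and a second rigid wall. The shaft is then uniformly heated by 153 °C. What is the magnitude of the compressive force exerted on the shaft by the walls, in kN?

If the wall were absent the shaft would grow by αΔT L = 10.2×10⁻⁶ × 153 × 2250 = 3.511 mm.
Since δ_free = 3.51 mm is less than the 6.9 mm gap, the shaft never touches the wall. No axial force develops.

P ≈ 0 kN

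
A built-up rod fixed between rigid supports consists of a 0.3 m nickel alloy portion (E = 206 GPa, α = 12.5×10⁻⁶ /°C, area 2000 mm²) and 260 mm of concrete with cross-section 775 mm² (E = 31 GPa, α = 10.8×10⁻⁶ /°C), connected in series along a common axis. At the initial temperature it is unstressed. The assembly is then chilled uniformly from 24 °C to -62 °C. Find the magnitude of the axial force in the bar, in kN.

P ≈ 48.8 kN (tensile)

If the supports were absent, the total length change would be Σ αᵢΔT Lᵢ = 12.5×10⁻⁶×86×300 + 10.8×10⁻⁶×86×260 = 0.564 mm.
The walls prevent any net length change, so an axial force P (same in every segment) develops. Compatibility: P · Σ Lᵢ/(AᵢEᵢ) = δ_free.
Σ Lᵢ/(AᵢEᵢ) = 300/(2000×206×10³) + 260/(775×31×10³) = 1.155×10⁻⁵ mm/N.
P = 0.564 / 1.155×10⁻⁵ = 48830 N = 48.83 kN, tensile.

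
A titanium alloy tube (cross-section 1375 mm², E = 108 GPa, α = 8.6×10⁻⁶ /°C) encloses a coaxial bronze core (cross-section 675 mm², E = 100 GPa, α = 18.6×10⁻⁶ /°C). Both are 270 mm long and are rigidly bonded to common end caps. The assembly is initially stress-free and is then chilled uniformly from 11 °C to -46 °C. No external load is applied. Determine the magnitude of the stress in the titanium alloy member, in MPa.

σ ≈ 19.2 MPa (compressive)

Equilibrium of a rigid end plate with no external load gives equal and opposite internal forces ±P in the two members. Since α_{bronze} > α_{titanium alloy}, cooling drives the bronze into tension and the titanium alloy into compression.
Setting the final lengths equal and cancelling L: (α₁ − α₂)ΔT = P/(A₁E₁) + P/(A₂E₂).
|α₁ − α₂|·ΔT = 10×10⁻⁶ × 57 = 0.00057.
1/(A₁E₁) + 1/(A₂E₂) = 1/(1375×108×10³) + 1/(675×100×10³) = 2.155×10⁻⁸ N⁻¹.
P = 0.00057 / 2.155×10⁻⁸ = 26450 N = 26.45 kN.
σ_{titanium alloy} = P/A₁ = 26450/1375 = 19.24 MPa, compressive.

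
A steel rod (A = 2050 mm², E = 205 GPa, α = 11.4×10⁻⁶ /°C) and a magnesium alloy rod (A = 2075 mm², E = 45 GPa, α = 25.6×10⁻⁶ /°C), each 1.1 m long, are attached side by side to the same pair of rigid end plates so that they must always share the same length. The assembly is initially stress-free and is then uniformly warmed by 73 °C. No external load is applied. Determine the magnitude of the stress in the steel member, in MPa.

σ ≈ 38.6 MPa (tensile)

Equilibrium of a rigid end plate with no external load gives equal and opposite internal forces ±P in the two members. Since α_{magnesium alloy} > α_{steel}, heating drives the magnesium alloy into compression and the steel into tension.
Setting the final lengths equal and cancelling L: (α₁ − α₂)ΔT = P/(A₁E₁) + P/(A₂E₂).
|α₁ − α₂|·ΔT = 14.2×10⁻⁶ × 73 = 0.001037.
1/(A₁E₁) + 1/(A₂E₂) = 1/(2050×205×10³) + 1/(2075×45×10³) = 1.309×10⁻⁸ N⁻¹.
So P = 0.001037 / 1.309×10⁻⁸ = 79.2 kN.
σ_{steel} = P/A₁ = 79200/2050 = 38.63 MPa, tensile.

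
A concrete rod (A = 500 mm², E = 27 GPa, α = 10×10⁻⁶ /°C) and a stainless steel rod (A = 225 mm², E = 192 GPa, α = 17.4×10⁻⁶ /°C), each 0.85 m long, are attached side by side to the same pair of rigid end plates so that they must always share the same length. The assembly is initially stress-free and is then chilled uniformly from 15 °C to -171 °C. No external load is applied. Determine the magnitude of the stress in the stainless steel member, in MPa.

The stainless steel has the larger α, so on cooling it would change length more than the concrete if both were free. The rigid plates force a common final length, so the stainless steel is put into tension and the concrete into compression, with equal and opposite forces P (no external load).
Setting the final lengths equal and cancelling L: (α₁ − α₂)ΔT = P/(A₁E₁) + P/(A₂E₂).
|α₁ − α₂|·ΔT = 7.4×10⁻⁶ × 186 = 0.001376.
1/(A₁E₁) + 1/(A₂E₂) = 1/(500×27×10³) + 1/(225×192×10³) = 9.722×10⁻⁸ N⁻¹.
P = 0.001376 / 9.722×10⁻⁸ = 14160 N = 14.16 kN.
σ_{stainless steel} = P/A₂ = 14160/225 = 62.92 MPa, tensile.

σ ≈ 62.9 MPa (tensile)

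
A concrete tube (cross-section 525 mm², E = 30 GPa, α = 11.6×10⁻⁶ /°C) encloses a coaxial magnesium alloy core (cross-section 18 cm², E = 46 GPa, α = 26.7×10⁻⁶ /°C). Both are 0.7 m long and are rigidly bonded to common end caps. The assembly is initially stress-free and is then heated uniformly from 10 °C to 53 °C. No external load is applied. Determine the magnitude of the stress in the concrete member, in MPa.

The magnesium alloy has the larger α, so on heating it would change length more than the concrete if both were free. The rigid plates force a common final length, so the magnesium alloy is put into compression and the concrete into tension, with equal and opposite forces P (no external load).
Compatibility of the two members (thermal + elastic change equal): (α₁ − α₂)ΔT = P·[1/(A₁E₁) + 1/(A₂E₂)].
|α₁ − α₂|·ΔT = 15.1×10⁻⁶ × 43 = 0.0006493.
1/(A₁E₁) + 1/(A₂E₂) = 1/(525×30×10³) + 1/(1800×46×10³) = 7.557×10⁻⁸ N⁻¹.
P = 0.0006493 / 7.557×10⁻⁸ = 8592 N = 8.592 kN.
σ_{concrete} = P/A₁ = 8592/525 = 16.37 MPa, tensile.

σ ≈ 16.4 MPa (tensile)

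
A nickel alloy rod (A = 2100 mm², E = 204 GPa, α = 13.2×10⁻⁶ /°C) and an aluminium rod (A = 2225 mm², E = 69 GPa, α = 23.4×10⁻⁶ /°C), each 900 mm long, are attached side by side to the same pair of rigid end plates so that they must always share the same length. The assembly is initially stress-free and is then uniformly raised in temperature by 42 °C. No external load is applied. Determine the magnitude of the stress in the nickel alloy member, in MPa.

σ ≈ 23.1 MPa (tensile)

The aluminium has the larger α, so on heating it would change length more than the nickel alloy if both were free. The rigid plates force a common final length, so the aluminium is put into compression and the nickel alloy into tension, with equal and opposite forces P (no external load).
Setting the final lengths equal and cancelling L: (α₁ − α₂)ΔT = P/(A₁E₁) + P/(A₂E₂).
|α₁ − α₂|·ΔT = 10.2×10⁻⁶ × 42 = 0.0004284.
1/(A₁E₁) + 1/(A₂E₂) = 1/(2100×204×10³) + 1/(2225×69×10³) = 8.848×10⁻⁹ N⁻¹.
P = 0.0004284 / 8.848×10⁻⁹ = 48420 N = 48.42 kN.
σ_{nickel alloy} = P/A₁ = 48420/2100 = 23.06 MPa, tensile.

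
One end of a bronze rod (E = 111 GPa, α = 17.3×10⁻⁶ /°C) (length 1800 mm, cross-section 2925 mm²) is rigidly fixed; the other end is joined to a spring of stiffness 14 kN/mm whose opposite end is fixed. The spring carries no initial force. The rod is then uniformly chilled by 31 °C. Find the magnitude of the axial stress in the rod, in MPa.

σ ≈ 4.29 MPa (tensile)

Free thermal contraction: δ_free = αΔT L = 17.3×10⁻⁶ × 31 × 1800 = 0.9653 mm.
Let P be the tensile force in the spring. The rod extends elastically by PL/(AE) and the spring stretches by P/k; together these equal δ_free.
P [ L/(AE) + 1/k ] = δ_free → P [ 1800/(2925×111×10³) + 1/(14×10³) ] = 0.9653.
P = 0.9653 / 7.697×10⁻⁵ = 12540 N.
σ = P/A = 12540/2925 = 4.288 MPa.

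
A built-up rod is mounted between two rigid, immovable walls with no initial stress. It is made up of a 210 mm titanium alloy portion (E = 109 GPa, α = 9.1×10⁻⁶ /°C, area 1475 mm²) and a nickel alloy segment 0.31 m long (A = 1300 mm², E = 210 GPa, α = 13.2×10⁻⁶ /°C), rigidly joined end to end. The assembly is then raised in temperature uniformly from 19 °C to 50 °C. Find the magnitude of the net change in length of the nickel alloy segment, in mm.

|ΔL| ≈ 0.0403 mm

Free thermal expansion of the whole bar: Σ αᵢΔT Lᵢ = 9.1×10⁻⁶×31×210 + 13.2×10⁻⁶×31×310 = 0.1861 mm.
Since the ends are fixed, an axial force P builds up, equal in every segment, with P · Σ Lᵢ/(AᵢEᵢ) = δ_free.
Σ Lᵢ/(AᵢEᵢ) = 210/(1475×109×10³) + 310/(1300×210×10³) = 2.442×10⁻⁶ mm/N.
So P = 0.1861 / 2.442×10⁻⁶ = 76.21 kN, compressive.
For the nickel alloy segment, free thermal change = 13.2×10⁻⁶×31×310 = 0.1269 mm and elastic change from P = 76210×310/(1300×210×10³) = 0.08654 mm; these oppose, so the net change is 0.0403 mm (segment lengthens).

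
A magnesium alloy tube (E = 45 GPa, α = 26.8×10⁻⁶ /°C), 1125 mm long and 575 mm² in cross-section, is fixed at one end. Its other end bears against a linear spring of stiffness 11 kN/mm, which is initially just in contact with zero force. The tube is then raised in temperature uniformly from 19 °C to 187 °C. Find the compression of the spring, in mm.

The unrestrained thermal change is αΔT L = 26.8×10⁻⁶ × 168 × 1125 = 5.065 mm.
Let P be the compressive force at the spring. The tube shortens elastically by PL/(AE) and the spring compresses by P/k; together these equal δ_free.
So P = δ_free / [L/(AE) + 1/k] = 5.065 / [ 1125/(575×45×10³) + 1/(11×10³) ].
P = 5.065 / 0.0001344 = 37690 N.
Spring compression = P/k = 37690/(11×10³) = 3.426 mm.

δ ≈ 3.43 mm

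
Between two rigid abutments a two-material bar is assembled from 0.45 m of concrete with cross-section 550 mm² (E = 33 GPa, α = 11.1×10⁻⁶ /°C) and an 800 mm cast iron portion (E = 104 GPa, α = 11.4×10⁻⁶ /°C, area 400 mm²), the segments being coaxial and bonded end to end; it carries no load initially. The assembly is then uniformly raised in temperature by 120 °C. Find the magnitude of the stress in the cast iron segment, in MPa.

With the walls removed the bar would change length by δ_free = Σ αᵢΔT Lᵢ = 11.1×10⁻⁶×120×450 + 11.4×10⁻⁶×120×800 = 1.694 mm.
The walls prevent any net length change, so an axial force P (same in every segment) develops. Compatibility: P · Σ Lᵢ/(AᵢEᵢ) = δ_free.
The series flexibility is Σ Lᵢ/(AᵢEᵢ) = 450/(550×33×10³) + 800/(400×104×10³) = 4.402×10⁻⁵ mm/N.
So P = 1.694 / 4.402×10⁻⁵ = 38.47 kN, compressive.
σ_{cast iron} = P / A = 38470 / 400 = 96.19 MPa.

σ ≈ 96.2 MPa (compressive)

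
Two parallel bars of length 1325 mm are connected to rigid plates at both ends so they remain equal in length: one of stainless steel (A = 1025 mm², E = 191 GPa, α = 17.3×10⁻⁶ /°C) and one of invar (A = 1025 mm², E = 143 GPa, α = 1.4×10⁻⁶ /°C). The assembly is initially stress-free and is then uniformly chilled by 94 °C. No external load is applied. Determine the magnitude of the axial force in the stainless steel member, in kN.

P ≈ 125 kN (tensile in the stainless steel)

Equilibrium of a rigid end plate with no external load gives equal and opposite internal forces ±P in the two members. Since α_{stainless steel} > α_{invar}, cooling drives the stainless steel into tension and the invar into compression.
Compatibility of the two members (thermal + elastic change equal): (α₁ − α₂)ΔT = P·[1/(A₁E₁) + 1/(A₂E₂)].
|α₁ − α₂|·ΔT = 15.9×10⁻⁶ × 94 = 0.001495.
1/(A₁E₁) + 1/(A₂E₂) = 1/(1025×191×10³) + 1/(1025×143×10³) = 1.193×10⁻⁸ N⁻¹.
P = 0.001495 / 1.193×10⁻⁸ = 125300 N = 125.3 kN.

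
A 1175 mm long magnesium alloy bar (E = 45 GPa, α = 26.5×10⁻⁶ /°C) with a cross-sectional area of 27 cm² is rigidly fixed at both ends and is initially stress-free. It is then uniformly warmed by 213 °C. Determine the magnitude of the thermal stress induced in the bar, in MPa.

Because both ends are immovable the net strain is zero, and the suppressed thermal strain is αΔT = 26.5×10⁻⁶ × 213 = 5644.5×10⁻⁶.
The stress required to suppress this strain is σ = Eε = 45×10³ × 5644.5×10⁻⁶ = 254 MPa, compressive since the bar is trying to expand.

σ ≈ 254 MPa (compressive)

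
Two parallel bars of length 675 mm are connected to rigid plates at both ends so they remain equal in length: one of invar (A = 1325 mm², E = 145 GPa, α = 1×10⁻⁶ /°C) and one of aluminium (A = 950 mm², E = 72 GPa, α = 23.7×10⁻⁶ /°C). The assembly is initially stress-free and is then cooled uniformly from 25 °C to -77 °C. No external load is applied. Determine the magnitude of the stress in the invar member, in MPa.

σ ≈ 88.1 MPa (compressive)

Equilibrium of a rigid end plate with no external load gives equal and opposite internal forces ±P in the two members. Since α_{aluminium} > α_{invar}, cooling drives the aluminium into tension and the invar into compression.
Setting the final lengths equal and cancelling L: (α₁ − α₂)ΔT = P/(A₁E₁) + P/(A₂E₂).
|α₁ − α₂|·ΔT = 22.7×10⁻⁶ × 102 = 0.002315.
1/(A₁E₁) + 1/(A₂E₂) = 1/(1325×145×10³) + 1/(950×72×10³) = 1.982×10⁻⁸ N⁻¹.
P = 0.002315 / 1.982×10⁻⁸ = 116800 N = 116.8 kN.
σ_{invar} = P/A₁ = 116800/1325 = 88.15 MPa, compressive.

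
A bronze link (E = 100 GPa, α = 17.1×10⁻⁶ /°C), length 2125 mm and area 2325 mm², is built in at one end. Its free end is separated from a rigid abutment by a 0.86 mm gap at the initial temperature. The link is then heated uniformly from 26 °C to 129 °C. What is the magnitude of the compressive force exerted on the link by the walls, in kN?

If the wall were absent the link would grow by αΔT L = 17.1×10⁻⁶ × 103 × 2125 = 3.743 mm.
This exceeds the 0.86 mm gap, so the wall pushes back. The portion of expansion that must be recovered elastically is δ_free − gap = 3.743 − 0.86 = 2.883 mm.
So σ = E(δ_free − g)/L = 100×10³ × 2.883/2125 = 135.7 MPa.
P = σA = 135.7 × 2325 = 315.4 kN.

P ≈ 315 kN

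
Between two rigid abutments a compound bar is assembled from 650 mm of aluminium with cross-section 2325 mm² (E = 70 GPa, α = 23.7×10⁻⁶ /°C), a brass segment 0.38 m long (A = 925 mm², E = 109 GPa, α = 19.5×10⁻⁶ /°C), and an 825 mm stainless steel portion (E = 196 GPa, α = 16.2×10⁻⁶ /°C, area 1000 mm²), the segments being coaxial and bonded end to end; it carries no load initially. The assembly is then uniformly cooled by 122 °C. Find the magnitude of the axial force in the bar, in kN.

P ≈ 369 kN (tensile)

With the walls removed the bar would change length by δ_free = Σ αᵢΔT Lᵢ = 23.7×10⁻⁶×122×650 + 19.5×10⁻⁶×122×380 + 16.2×10⁻⁶×122×825 = 4.414 mm.
Since the ends are fixed, an axial force P builds up, equal in every segment, with P · Σ Lᵢ/(AᵢEᵢ) = δ_free.
Σ Lᵢ/(AᵢEᵢ) = 650/(2325×70×10³) + 380/(925×109×10³) + 825/(1000×196×10³) = 1.197×10⁻⁵ mm/N.
So P = 4.414 / 1.197×10⁻⁵ = 368.7 kN, tensile.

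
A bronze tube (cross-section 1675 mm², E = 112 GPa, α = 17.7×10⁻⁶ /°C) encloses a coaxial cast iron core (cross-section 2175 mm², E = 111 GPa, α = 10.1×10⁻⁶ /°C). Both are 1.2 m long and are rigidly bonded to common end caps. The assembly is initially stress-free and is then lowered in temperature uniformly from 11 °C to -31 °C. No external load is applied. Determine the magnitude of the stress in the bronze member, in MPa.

The bronze has the larger α, so on cooling it would change length more than the cast iron if both were free. The rigid plates force a common final length, so the bronze is put into tension and the cast iron into compression, with equal and opposite forces P (no external load).
Equating the net (thermal + elastic) strains gives |α₁ − α₂|·ΔT = P·[1/(A₁E₁) + 1/(A₂E₂)].
|α₁ − α₂|·ΔT = 7.6×10⁻⁶ × 42 = 0.0003192.
1/(A₁E₁) + 1/(A₂E₂) = 1/(1675×112×10³) + 1/(2175×111×10³) = 9.473×10⁻⁹ N⁻¹.
P = 0.0003192 / 9.473×10⁻⁹ = 33700 N = 33.7 kN.
σ_{bronze} = P/A₁ = 33700/1675 = 20.12 MPa, tensile.

σ ≈ 20.1 MPa (tensile)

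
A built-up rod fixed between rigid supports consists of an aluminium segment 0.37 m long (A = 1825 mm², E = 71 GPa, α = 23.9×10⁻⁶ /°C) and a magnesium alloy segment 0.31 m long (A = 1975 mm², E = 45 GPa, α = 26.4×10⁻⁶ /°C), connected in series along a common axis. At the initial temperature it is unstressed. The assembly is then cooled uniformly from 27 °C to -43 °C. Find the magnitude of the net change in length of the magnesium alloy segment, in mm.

|ΔL| ≈ 0.0825 mm

Free thermal contraction of the whole bar: Σ αᵢΔT Lᵢ = 23.9×10⁻⁶×70×370 + 26.4×10⁻⁶×70×310 = 1.192 mm.
Since the ends are fixed, an axial force P builds up, equal in every segment, with P · Σ Lᵢ/(AᵢEᵢ) = δ_free.
The series flexibility is Σ Lᵢ/(AᵢEᵢ) = 370/(1825×71×10³) + 310/(1975×45×10³) = 6.344×10⁻⁶ mm/N.
Hence P = δ_free / Σ(L/AE) = 1.192/6.344×10⁻⁶ = 187.9 kN (tensile).
For the magnesium alloy segment, free thermal change = 26.4×10⁻⁶×70×310 = 0.5729 mm and elastic change from P = 187900×310/(1975×45×10³) = 0.6554 mm; these oppose, so the net change is 0.0825 mm (segment lengthens).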